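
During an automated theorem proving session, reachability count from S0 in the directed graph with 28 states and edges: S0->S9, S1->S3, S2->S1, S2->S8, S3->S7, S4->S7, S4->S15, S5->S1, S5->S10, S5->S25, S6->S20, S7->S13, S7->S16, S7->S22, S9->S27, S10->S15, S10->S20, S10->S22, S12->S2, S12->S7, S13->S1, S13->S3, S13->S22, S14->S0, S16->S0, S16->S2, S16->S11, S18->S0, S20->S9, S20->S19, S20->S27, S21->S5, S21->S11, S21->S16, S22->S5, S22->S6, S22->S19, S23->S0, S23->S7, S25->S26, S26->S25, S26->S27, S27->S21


BFS from S0:
  layer 0: {S0}
  layer 1: {S9}
  layer 2: {S27}
  layer 3: {S21}
  layer 4: {S5, S11, S16}
  layer 5: {S1, S2, S10, S25}
  layer 6: {S3, S8, S15, S20, S22, S26}
  layer 7: {S6, S7, S19}
  layer 8: {S13}
Reachable set: {S0, S1, S2, S3, S5, S6, S7, S8, S9, S10, S11, S13, S15, S16, S19, S20, S21, S22, S25, S26, S27}
Count = 21

21


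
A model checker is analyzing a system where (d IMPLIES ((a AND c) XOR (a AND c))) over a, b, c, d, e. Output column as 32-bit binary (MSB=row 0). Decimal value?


Formula: (d IMPLIES ((a AND c) XOR (a AND c))) over a, b, c, d, e (32 rows)
Evaluate each row (bits = a,b,c,d,e, MSB first):
  row 0 [00000]: (0 IMPLIES ((0 AND 0) XOR (0 AND 0))) -> 1
  row 1 [00001]: (0 IMPLIES ((0 AND 0) XOR (0 AND 0))) -> 1
  row 2 [00010]: (1 IMPLIES ((0 AND 0) XOR (0 AND 0))) -> 0
  row 3 [00011]: (1 IMPLIES ((0 AND 0) XOR (0 AND 0))) -> 0
  row 4 [00100]: (0 IMPLIES ((0 AND 1) XOR (0 AND 1))) -> 1
  row 5 [00101]: (0 IMPLIES ((0 AND 1) XOR (0 AND 1))) -> 1
  row 6 [00110]: (1 IMPLIES ((0 AND 1) XOR (0 AND 1))) -> 0
  row 7 [00111]: (1 IMPLIES ((0 AND 1) XOR (0 AND 1))) -> 0
  row 8 [01000]: (0 IMPLIES ((0 AND 0) XOR (0 AND 0))) -> 1
  row 9 [01001]: (0 IMPLIES ((0 AND 0) XOR (0 AND 0))) -> 1
  row 10 [01010]: (1 IMPLIES ((0 AND 0) XOR (0 AND 0))) -> 0
  row 11 [01011]: (1 IMPLIES ((0 AND 0) XOR (0 AND 0))) -> 0
  row 12 [01100]: (0 IMPLIES ((0 AND 1) XOR (0 AND 1))) -> 1
  row 13 [01101]: (0 IMPLIES ((0 AND 1) XOR (0 AND 1))) -> 1
  row 14 [01110]: (1 IMPLIES ((0 AND 1) XOR (0 AND 1))) -> 0
  row 15 [01111]: (1 IMPLIES ((0 AND 1) XOR (0 AND 1))) -> 0
  row 16 [10000]: (0 IMPLIES ((1 AND 0) XOR (1 AND 0))) -> 1
  row 17 [10001]: (0 IMPLIES ((1 AND 0) XOR (1 AND 0))) -> 1
  row 18 [10010]: (1 IMPLIES ((1 AND 0) XOR (1 AND 0))) -> 0
  row 19 [10011]: (1 IMPLIES ((1 AND 0) XOR (1 AND 0))) -> 0
  row 20 [10100]: (0 IMPLIES ((1 AND 1) XOR (1 AND 1))) -> 1
  row 21 [10101]: (0 IMPLIES ((1 AND 1) XOR (1 AND 1))) -> 1
  row 22 [10110]: (1 IMPLIES ((1 AND 1) XOR (1 AND 1))) -> 0
  row 23 [10111]: (1 IMPLIES ((1 AND 1) XOR (1 AND 1))) -> 0
  row 24 [11000]: (0 IMPLIES ((1 AND 0) XOR (1 AND 0))) -> 1
  row 25 [11001]: (0 IMPLIES ((1 AND 0) XOR (1 AND 0))) -> 1
  row 26 [11010]: (1 IMPLIES ((1 AND 0) XOR (1 AND 0))) -> 0
  row 27 [11011]: (1 IMPLIES ((1 AND 0) XOR (1 AND 0))) -> 0
  row 28 [11100]: (0 IMPLIES ((1 AND 1) XOR (1 AND 1))) -> 1
  row 29 [11101]: (0 IMPLIES ((1 AND 1) XOR (1 AND 1))) -> 1
  row 30 [11110]: (1 IMPLIES ((1 AND 1) XOR (1 AND 1))) -> 0
  row 31 [11111]: (1 IMPLIES ((1 AND 1) XOR (1 AND 1))) -> 0
Full result column, 4 rows per line (a,b,c fixed per line; d,e runs 00..11 left to right):
  rows 0-3 [a,b,c=000]: 1100  = hex C
  rows 4-7 [a,b,c=001]: 1100  = hex C
  rows 8-11 [a,b,c=010]: 1100  = hex C
  rows 12-15 [a,b,c=011]: 1100  = hex C
  rows 16-19 [a,b,c=100]: 1100  = hex C
  rows 20-23 [a,b,c=101]: 1100  = hex C
  rows 24-27 [a,b,c=110]: 1100  = hex C
  rows 28-31 [a,b,c=111]: 1100  = hex C
Output column (row 0 .. row 31) = 11001100110011001100110011001100
Output column grouped in 4s = 1100 1100 1100 1100 1100 1100 1100 1100 = 0xCCCCCCCC
Convert to decimal digit by digit (value = value*16 + digit):
  C -> 12
  12*16 + 12 (C) = 204
  204*16 + 12 (C) = 3276
  3276*16 + 12 (C) = 52428
  52428*16 + 12 (C) = 838860
  838860*16 + 12 (C) = 13421772
  13421772*16 + 12 (C) = 214748364
  214748364*16 + 12 (C) = 3435973836
Decimal = 3435973836

3435973836


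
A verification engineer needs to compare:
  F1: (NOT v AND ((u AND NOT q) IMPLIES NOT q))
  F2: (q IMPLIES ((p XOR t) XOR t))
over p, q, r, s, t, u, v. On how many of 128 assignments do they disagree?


F1 = (NOT v AND ((u AND NOT q) IMPLIES NOT q))
F2 = (q IMPLIES ((p XOR t) XOR t))
Evaluate both on each of 128 rows (bits = p,q,r,s,t,u,v):
  row 0 [0000000]: F1=1 F2=1 -> 0
  row 1 [0000001]: F1=0 F2=1 (differ) -> 1
  row 2 [0000010]: F1=1 F2=1 -> 0
  row 3 [0000011]: F1=0 F2=1 (differ) -> 1
  row 4 [0000100]: F1=1 F2=1 -> 0
  (every remaining row is evaluated the same way; all 128 results are listed next)
Full result column, 8 rows per line (p,q,r,s fixed per line; t,u,v runs 000..111 left to right):
  rows 0-7 [p,q,r,s=0000]: 01010101  (ones: 4)
  rows 8-15 [p,q,r,s=0001]: 01010101  (ones: 4)
  rows 16-23 [p,q,r,s=0010]: 01010101  (ones: 4)
  rows 24-31 [p,q,r,s=0011]: 01010101  (ones: 4)
  rows 32-39 [p,q,r,s=0100]: 10101010  (ones: 4)
  rows 40-47 [p,q,r,s=0101]: 10101010  (ones: 4)
  rows 48-55 [p,q,r,s=0110]: 10101010  (ones: 4)
  rows 56-63 [p,q,r,s=0111]: 10101010  (ones: 4)
  rows 64-71 [p,q,r,s=1000]: 01010101  (ones: 4)
  rows 72-79 [p,q,r,s=1001]: 01010101  (ones: 4)
  rows 80-87 [p,q,r,s=1010]: 01010101  (ones: 4)
  rows 88-95 [p,q,r,s=1011]: 01010101  (ones: 4)
  rows 96-103 [p,q,r,s=1100]: 01010101  (ones: 4)
  rows 104-111 [p,q,r,s=1101]: 01010101  (ones: 4)
  rows 112-119 [p,q,r,s=1110]: 01010101  (ones: 4)
  rows 120-127 [p,q,r,s=1111]: 01010101  (ones: 4)
Disagreements = 4+4+4+4+4+4+4+4+4+4+4+4+4+4+4+4 = 64

64


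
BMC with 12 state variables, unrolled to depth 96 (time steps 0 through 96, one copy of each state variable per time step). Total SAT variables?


BMC unrolls to depth k, creating one copy of each state var for steps 0..k.
Step count = 96 + 1 = 97 (steps 0 through 96)
Vars per step = 12
Total = 12 * 97 = 1164

1164


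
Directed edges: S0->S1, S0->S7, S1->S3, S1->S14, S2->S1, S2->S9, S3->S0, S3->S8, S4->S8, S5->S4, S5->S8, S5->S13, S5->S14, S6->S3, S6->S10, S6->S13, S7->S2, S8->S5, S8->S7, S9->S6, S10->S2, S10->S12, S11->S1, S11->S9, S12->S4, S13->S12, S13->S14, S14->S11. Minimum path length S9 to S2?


BFS layer-by-layer from S9:
  dist 0: {S9}
  dist 1: {S6}
  dist 2: {S3, S10, S13}
  dist 3: {S0, S2, S8, S12, S14}
  -> S2 reached at distance 3
Shortest path length = 3

3


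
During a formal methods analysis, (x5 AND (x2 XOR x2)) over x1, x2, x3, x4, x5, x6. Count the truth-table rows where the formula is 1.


Formula: (x5 AND (x2 XOR x2)) over 6 vars (64 rows)
Evaluate each row (x1, x2, x3, x4, x5, x6 as bits, MSB first):
  row 0 [000000]: (0 AND (0 XOR 0)) -> 0
  row 1 [000001]: (0 AND (0 XOR 0)) -> 0
  row 2 [000010]: (1 AND (0 XOR 0)) -> 0
  row 3 [000011]: (1 AND (0 XOR 0)) -> 0
  row 4 [000100]: (0 AND (0 XOR 0)) -> 0
  (every remaining row is evaluated the same way; all 64 results are listed next)
Full result column, 8 rows per line (x1,x2,x3 fixed per line; x4,x5,x6 runs 000..111 left to right):
  rows 0-7 [x1,x2,x3=000]: 00000000  (ones: 0)
  rows 8-15 [x1,x2,x3=001]: 00000000  (ones: 0)
  rows 16-23 [x1,x2,x3=010]: 00000000  (ones: 0)
  rows 24-31 [x1,x2,x3=011]: 00000000  (ones: 0)
  rows 32-39 [x1,x2,x3=100]: 00000000  (ones: 0)
  rows 40-47 [x1,x2,x3=101]: 00000000  (ones: 0)
  rows 48-55 [x1,x2,x3=110]: 00000000  (ones: 0)
  rows 56-63 [x1,x2,x3=111]: 00000000  (ones: 0)
Count of 1-rows = 0+0+0+0+0+0+0+0 = 0

0


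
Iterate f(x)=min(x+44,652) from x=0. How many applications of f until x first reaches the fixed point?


Step 1: x=0, cap=652, increment=44
Step 2: x grows by 44 each step until capped at 652; fixed point is x=652
Step 3: iterations = ceil(652/44) = 15

15


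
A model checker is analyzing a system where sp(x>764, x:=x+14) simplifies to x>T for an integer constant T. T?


Formula: sp(P, x:=E) = exists old_x. (x = E[old_x/x]) AND P[old_x/x] (old_x is the value of x before the assignment; eliminate old_x by solving x = E[old_x/x] for old_x)
Step 1: Precondition P: x>764, i.e. old_x > 764
Step 2: Assignment gives x = old_x + 14, so old_x = x - 14
Step 3: Substitute into P: x - 14 > 764
Step 4: Simplify: x > 764+14 = 778

778


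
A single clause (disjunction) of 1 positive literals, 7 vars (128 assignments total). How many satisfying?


Step 1: Total=2^7=128
Step 2: Unsat when all 1 false: 2^6=64
Step 3: Sat=128-64=64

64


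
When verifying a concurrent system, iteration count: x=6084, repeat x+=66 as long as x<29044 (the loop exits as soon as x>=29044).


Step 1: x goes from 6084 toward 29044 by 66; the body runs while x<29044, so iterations = ceil((bound-start)/step)
Step 2: Distance=22960
Step 3: ceil(22960/66)=348

348


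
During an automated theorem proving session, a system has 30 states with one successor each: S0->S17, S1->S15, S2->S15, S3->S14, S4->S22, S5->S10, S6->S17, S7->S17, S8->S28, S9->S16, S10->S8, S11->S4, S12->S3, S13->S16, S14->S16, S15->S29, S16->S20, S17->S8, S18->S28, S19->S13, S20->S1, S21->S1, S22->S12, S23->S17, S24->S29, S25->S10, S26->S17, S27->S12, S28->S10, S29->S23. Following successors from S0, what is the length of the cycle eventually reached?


Trace from S0 until a state repeats:
  S0 -> S17 -> S8 -> S28 -> S10 -> S8
S8 first seen at step 2, revisited at step 5.
Cycle length = 5 - 2 = 3

3


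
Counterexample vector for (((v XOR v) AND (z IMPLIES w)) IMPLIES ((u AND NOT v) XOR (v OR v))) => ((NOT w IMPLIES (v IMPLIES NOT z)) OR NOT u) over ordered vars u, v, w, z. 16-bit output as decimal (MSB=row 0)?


F1 = (((v XOR v) AND (z IMPLIES w)) IMPLIES ((u AND NOT v) XOR (v OR v)))
F2 = ((NOT w IMPLIES (v IMPLIES NOT z)) OR NOT u)
Counterexample to F1=>F2 is where F1=1 and F2=0.
Evaluate each row (bits = u,v,w,z, MSB first):
  row 0 [0000]: F1=1 F2=1 -> F1&~F2 -> 0
  row 1 [0001]: F1=1 F2=1 -> F1&~F2 -> 0
  row 2 [0010]: F1=1 F2=1 -> F1&~F2 -> 0
  row 3 [0011]: F1=1 F2=1 -> F1&~F2 -> 0
  row 4 [0100]: F1=1 F2=1 -> F1&~F2 -> 0
  row 5 [0101]: F1=1 F2=1 -> F1&~F2 -> 0
  row 6 [0110]: F1=1 F2=1 -> F1&~F2 -> 0
  row 7 [0111]: F1=1 F2=1 -> F1&~F2 -> 0
  row 8 [1000]: F1=1 F2=1 -> F1&~F2 -> 0
  row 9 [1001]: F1=1 F2=1 -> F1&~F2 -> 0
  row 10 [1010]: F1=1 F2=1 -> F1&~F2 -> 0
  row 11 [1011]: F1=1 F2=1 -> F1&~F2 -> 0
  row 12 [1100]: F1=1 F2=1 -> F1&~F2 -> 0
  row 13 [1101]: F1=1 F2=0 -> F1&~F2 -> 1
  row 14 [1110]: F1=1 F2=1 -> F1&~F2 -> 0
  row 15 [1111]: F1=1 F2=1 -> F1&~F2 -> 0
Full result column, 4 rows per line (u,v fixed per line; w,z runs 00..11 left to right):
  rows 0-3 [u,v=00]: 0000  = hex 0
  rows 4-7 [u,v=01]: 0000  = hex 0
  rows 8-11 [u,v=10]: 0000  = hex 0
  rows 12-15 [u,v=11]: 0100  = hex 4
Counterexample vector (row 0 .. row 15) = 0000000000000100
Output column grouped in 4s = 0000 0000 0000 0100 = 0x0004
Convert to decimal digit by digit (value = value*16 + digit):
  0 -> 0
  0*16 + 0 = 0
  0*16 + 0 = 0
  0*16 + 4 = 4
Decimal = 4

4


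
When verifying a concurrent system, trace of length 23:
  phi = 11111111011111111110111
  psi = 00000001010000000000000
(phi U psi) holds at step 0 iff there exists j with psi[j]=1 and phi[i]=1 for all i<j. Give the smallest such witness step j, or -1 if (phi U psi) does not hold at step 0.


(phi U psi) at 0: need smallest j with psi[j]=1 and phi[i]=1 for all i in [0,j).
Scan from step 0:
  step 0: phi=1, psi=0 -> continue
  step 1: phi=1, psi=0 -> continue
  step 2: phi=1, psi=0 -> continue
  step 3: phi=1, psi=0 -> continue
  step 7: psi=1 and phi held for [0,7) -> witness found
Witness step = 7

7


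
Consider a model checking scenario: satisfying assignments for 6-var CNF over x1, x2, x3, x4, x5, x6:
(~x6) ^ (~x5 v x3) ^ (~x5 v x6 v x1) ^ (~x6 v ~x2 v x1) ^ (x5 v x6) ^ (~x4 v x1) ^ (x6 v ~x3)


CNF with 7 clauses over 6 vars (64 assignments).
An assignment satisfies CNF iff every clause has >=1 true literal.
Check each row (bits = x1,x2,x3,x4,x5,x6; clause T/F shown):
  row 0 [000000]: clauses=TTTTFTT -> 0
  row 1 [000001]: clauses=FTTTTTT -> 0
  row 2 [000010]: clauses=TFFTTTT -> 0
  row 3 [000011]: clauses=FFTTTTT -> 0
  row 4 [000100]: clauses=TTTTFFT -> 0
  (every remaining row is evaluated the same way; all 64 results are listed next)
Full result column, 8 rows per line (x1,x2,x3 fixed per line; x4,x5,x6 runs 000..111 left to right):
  rows 0-7 [x1,x2,x3=000]: 00000000  (ones: 0)
  rows 8-15 [x1,x2,x3=001]: 00000000  (ones: 0)
  rows 16-23 [x1,x2,x3=010]: 00000000  (ones: 0)
  rows 24-31 [x1,x2,x3=011]: 00000000  (ones: 0)
  rows 32-39 [x1,x2,x3=100]: 00000000  (ones: 0)
  rows 40-47 [x1,x2,x3=101]: 00000000  (ones: 0)
  rows 48-55 [x1,x2,x3=110]: 00000000  (ones: 0)
  rows 56-63 [x1,x2,x3=111]: 00000000  (ones: 0)
Satisfying assignments = 0+0+0+0+0+0+0+0 = 0

0


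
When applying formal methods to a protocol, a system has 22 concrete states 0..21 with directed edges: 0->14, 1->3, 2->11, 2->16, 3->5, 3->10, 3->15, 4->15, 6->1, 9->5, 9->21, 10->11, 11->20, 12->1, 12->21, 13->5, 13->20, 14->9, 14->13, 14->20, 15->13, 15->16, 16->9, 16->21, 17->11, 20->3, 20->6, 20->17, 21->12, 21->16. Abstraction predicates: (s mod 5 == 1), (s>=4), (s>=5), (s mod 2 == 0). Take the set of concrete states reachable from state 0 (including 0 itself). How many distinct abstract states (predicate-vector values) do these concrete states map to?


BFS from 0:
Concrete reachable: {0, 1, 3, 5, 6, 9, 10, 11, 12, 13, 14, 15, 16, 17, 20, 21}
Abstract via predicates (s mod 5 == 1), (s>=4), (s>=5), (s mod 2 == 0):
  (0,0,0,0) <- {3}
  (0,0,0,1) <- {0}
  (0,1,1,0) <- {5, 9, 13, 15, 17}
  (0,1,1,1) <- {10, 12, 14, 20}
  (1,0,0,0) <- {1}
  (1,1,1,0) <- {11, 21}
  (1,1,1,1) <- {6, 16}
Distinct abstract states = 7

7


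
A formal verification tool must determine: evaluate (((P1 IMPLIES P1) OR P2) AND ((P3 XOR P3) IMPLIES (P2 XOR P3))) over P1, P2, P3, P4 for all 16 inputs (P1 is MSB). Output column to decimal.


Formula: (((P1 IMPLIES P1) OR P2) AND ((P3 XOR P3) IMPLIES (P2 XOR P3))) over P1, P2, P3, P4 (16 rows)
Evaluate each row (bits = P1,P2,P3,P4, MSB first):
  row 0 [0000]: (((0 IMPLIES 0) OR 0) AND ((0 XOR 0) IMPLIES (0 XOR 0))) -> 1
  row 1 [0001]: (((0 IMPLIES 0) OR 0) AND ((0 XOR 0) IMPLIES (0 XOR 0))) -> 1
  row 2 [0010]: (((0 IMPLIES 0) OR 0) AND ((1 XOR 1) IMPLIES (0 XOR 1))) -> 1
  row 3 [0011]: (((0 IMPLIES 0) OR 0) AND ((1 XOR 1) IMPLIES (0 XOR 1))) -> 1
  row 4 [0100]: (((0 IMPLIES 0) OR 1) AND ((0 XOR 0) IMPLIES (1 XOR 0))) -> 1
  row 5 [0101]: (((0 IMPLIES 0) OR 1) AND ((0 XOR 0) IMPLIES (1 XOR 0))) -> 1
  row 6 [0110]: (((0 IMPLIES 0) OR 1) AND ((1 XOR 1) IMPLIES (1 XOR 1))) -> 1
  row 7 [0111]: (((0 IMPLIES 0) OR 1) AND ((1 XOR 1) IMPLIES (1 XOR 1))) -> 1
  row 8 [1000]: (((1 IMPLIES 1) OR 0) AND ((0 XOR 0) IMPLIES (0 XOR 0))) -> 1
  row 9 [1001]: (((1 IMPLIES 1) OR 0) AND ((0 XOR 0) IMPLIES (0 XOR 0))) -> 1
  row 10 [1010]: (((1 IMPLIES 1) OR 0) AND ((1 XOR 1) IMPLIES (0 XOR 1))) -> 1
  row 11 [1011]: (((1 IMPLIES 1) OR 0) AND ((1 XOR 1) IMPLIES (0 XOR 1))) -> 1
  row 12 [1100]: (((1 IMPLIES 1) OR 1) AND ((0 XOR 0) IMPLIES (1 XOR 0))) -> 1
  row 13 [1101]: (((1 IMPLIES 1) OR 1) AND ((0 XOR 0) IMPLIES (1 XOR 0))) -> 1
  row 14 [1110]: (((1 IMPLIES 1) OR 1) AND ((1 XOR 1) IMPLIES (1 XOR 1))) -> 1
  row 15 [1111]: (((1 IMPLIES 1) OR 1) AND ((1 XOR 1) IMPLIES (1 XOR 1))) -> 1
Full result column, 4 rows per line (P1,P2 fixed per line; P3,P4 runs 00..11 left to right):
  rows 0-3 [P1,P2=00]: 1111  = hex F
  rows 4-7 [P1,P2=01]: 1111  = hex F
  rows 8-11 [P1,P2=10]: 1111  = hex F
  rows 12-15 [P1,P2=11]: 1111  = hex F
Output column (row 0 .. row 15) = 1111111111111111
Output column grouped in 4s = 1111 1111 1111 1111 = 0xFFFF
Convert to decimal digit by digit (value = value*16 + digit):
  F -> 15
  15*16 + 15 (F) = 255
  255*16 + 15 (F) = 4095
  4095*16 + 15 (F) = 65535
Decimal = 65535

65535


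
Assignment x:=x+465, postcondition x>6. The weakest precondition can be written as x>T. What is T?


Formula: wp(x:=E, P) = P[E/x] (substitute E for x in postcondition)
Step 1: Postcondition: x>6
Step 2: Substitute x+465 for x: x+465>6
Step 3: Solve for x: x > 6-465 = -459

-459


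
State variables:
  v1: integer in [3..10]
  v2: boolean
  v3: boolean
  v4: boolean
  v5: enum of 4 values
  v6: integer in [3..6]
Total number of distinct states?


State space = product of domain sizes of all variables.
Domain sizes:
  v1 (integer in [3..10]): 8
  v2 (boolean): 2
  v3 (boolean): 2
  v4 (boolean): 2
  v5 (enum of 4 values): 4
  v6 (integer in [3..6]): 4
Product = 8 * 2 * 2 * 2 * 4 * 4 = 1024

1024


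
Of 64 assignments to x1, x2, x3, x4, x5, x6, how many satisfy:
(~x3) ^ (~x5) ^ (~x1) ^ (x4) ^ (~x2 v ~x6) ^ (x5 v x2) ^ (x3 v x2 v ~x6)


CNF with 7 clauses over 6 vars (64 assignments).
An assignment satisfies CNF iff every clause has >=1 true literal.
Check each row (bits = x1,x2,x3,x4,x5,x6; clause T/F shown):
  row 0 [000000]: clauses=TTTFTFT -> 0
  row 1 [000001]: clauses=TTTFTFF -> 0
  row 2 [000010]: clauses=TFTFTTT -> 0
  row 3 [000011]: clauses=TFTFTTF -> 0
  row 4 [000100]: clauses=TTTTTFT -> 0
  (every remaining row is evaluated the same way; all 64 results are listed next)
Full result column, 8 rows per line (x1,x2,x3 fixed per line; x4,x5,x6 runs 000..111 left to right):
  rows 0-7 [x1,x2,x3=000]: 00000000  (ones: 0)
  rows 8-15 [x1,x2,x3=001]: 00000000  (ones: 0)
  rows 16-23 [x1,x2,x3=010]: 00001000  (ones: 1)
  rows 24-31 [x1,x2,x3=011]: 00000000  (ones: 0)
  rows 32-39 [x1,x2,x3=100]: 00000000  (ones: 0)
  rows 40-47 [x1,x2,x3=101]: 00000000  (ones: 0)
  rows 48-55 [x1,x2,x3=110]: 00000000  (ones: 0)
  rows 56-63 [x1,x2,x3=111]: 00000000  (ones: 0)
Satisfying assignments = 0+0+1+0+0+0+0+0 = 1

1


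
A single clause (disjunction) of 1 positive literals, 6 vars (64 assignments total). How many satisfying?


Step 1: Total=2^6=64
Step 2: Unsat when all 1 false: 2^5=32
Step 3: Sat=64-32=32

32


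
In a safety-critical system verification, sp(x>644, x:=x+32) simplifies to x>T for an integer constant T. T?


Formula: sp(P, x:=E) = exists old_x. (x = E[old_x/x]) AND P[old_x/x] (old_x is the value of x before the assignment; eliminate old_x by solving x = E[old_x/x] for old_x)
Step 1: Precondition P: x>644, i.e. old_x > 644
Step 2: Assignment gives x = old_x + 32, so old_x = x - 32
Step 3: Substitute into P: x - 32 > 644
Step 4: Simplify: x > 644+32 = 676

676


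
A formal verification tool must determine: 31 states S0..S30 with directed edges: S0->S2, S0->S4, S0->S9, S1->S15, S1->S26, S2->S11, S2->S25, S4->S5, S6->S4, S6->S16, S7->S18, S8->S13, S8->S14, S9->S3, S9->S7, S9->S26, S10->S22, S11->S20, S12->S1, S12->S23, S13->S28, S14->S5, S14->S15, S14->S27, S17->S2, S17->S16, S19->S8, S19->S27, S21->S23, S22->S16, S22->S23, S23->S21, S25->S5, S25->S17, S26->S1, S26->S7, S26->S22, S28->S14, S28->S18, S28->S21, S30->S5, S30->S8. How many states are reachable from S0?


BFS from S0:
  layer 0: {S0}
  layer 1: {S2, S4, S9}
  layer 2: {S3, S5, S7, S11, S25, S26}
  layer 3: {S1, S17, S18, S20, S22}
  layer 4: {S15, S16, S23}
  layer 5: {S21}
Reachable set: {S0, S1, S2, S3, S4, S5, S7, S9, S11, S15, S16, S17, S18, S20, S21, S22, S23, S25, S26}
Count = 19

19


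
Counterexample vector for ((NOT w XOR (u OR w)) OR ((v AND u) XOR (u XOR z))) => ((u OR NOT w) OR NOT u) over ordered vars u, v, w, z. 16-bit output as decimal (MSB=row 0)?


F1 = ((NOT w XOR (u OR w)) OR ((v AND u) XOR (u XOR z)))
F2 = ((u OR NOT w) OR NOT u)
Counterexample to F1=>F2 is where F1=1 and F2=0.
Evaluate each row (bits = u,v,w,z, MSB first):
  row 0 [0000]: F1=1 F2=1 -> F1&~F2 -> 0
  row 1 [0001]: F1=1 F2=1 -> F1&~F2 -> 0
  row 2 [0010]: F1=1 F2=1 -> F1&~F2 -> 0
  row 3 [0011]: F1=1 F2=1 -> F1&~F2 -> 0
  row 4 [0100]: F1=1 F2=1 -> F1&~F2 -> 0
  row 5 [0101]: F1=1 F2=1 -> F1&~F2 -> 0
  row 6 [0110]: F1=1 F2=1 -> F1&~F2 -> 0
  row 7 [0111]: F1=1 F2=1 -> F1&~F2 -> 0
  row 8 [1000]: F1=1 F2=1 -> F1&~F2 -> 0
  row 9 [1001]: F1=0 F2=1 -> F1&~F2 -> 0
  row 10 [1010]: F1=1 F2=1 -> F1&~F2 -> 0
  row 11 [1011]: F1=1 F2=1 -> F1&~F2 -> 0
  row 12 [1100]: F1=0 F2=1 -> F1&~F2 -> 0
  row 13 [1101]: F1=1 F2=1 -> F1&~F2 -> 0
  row 14 [1110]: F1=1 F2=1 -> F1&~F2 -> 0
  row 15 [1111]: F1=1 F2=1 -> F1&~F2 -> 0
Full result column, 4 rows per line (u,v fixed per line; w,z runs 00..11 left to right):
  rows 0-3 [u,v=00]: 0000  = hex 0
  rows 4-7 [u,v=01]: 0000  = hex 0
  rows 8-11 [u,v=10]: 0000  = hex 0
  rows 12-15 [u,v=11]: 0000  = hex 0
Counterexample vector (row 0 .. row 15) = 0000000000000000
Output column grouped in 4s = 0000 0000 0000 0000 = 0x0000
Convert to decimal digit by digit (value = value*16 + digit):
  0 -> 0
  0*16 + 0 = 0
  0*16 + 0 = 0
  0*16 + 0 = 0
Decimal = 0

0


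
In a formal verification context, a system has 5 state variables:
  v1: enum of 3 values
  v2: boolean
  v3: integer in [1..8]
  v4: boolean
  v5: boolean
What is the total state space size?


State space = product of domain sizes of all variables.
Domain sizes:
  v1 (enum of 3 values): 3
  v2 (boolean): 2
  v3 (integer in [1..8]): 8
  v4 (boolean): 2
  v5 (boolean): 2
Product = 3 * 2 * 8 * 2 * 2 = 192

192


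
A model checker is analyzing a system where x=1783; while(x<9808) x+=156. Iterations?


Step 1: x goes from 1783 toward 9808 by 156; the body runs while x<9808, so iterations = ceil((bound-start)/step)
Step 2: Distance=8025
Step 3: ceil(8025/156)=52

52


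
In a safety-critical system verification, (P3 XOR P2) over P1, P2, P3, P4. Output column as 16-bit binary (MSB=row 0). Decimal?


Formula: (P3 XOR P2) over P1, P2, P3, P4 (16 rows)
Evaluate each row (bits = P1,P2,P3,P4, MSB first):
  row 0 [0000]: (0 XOR 0) -> 0
  row 1 [0001]: (0 XOR 0) -> 0
  row 2 [0010]: (1 XOR 0) -> 1
  row 3 [0011]: (1 XOR 0) -> 1
  row 4 [0100]: (0 XOR 1) -> 1
  row 5 [0101]: (0 XOR 1) -> 1
  row 6 [0110]: (1 XOR 1) -> 0
  row 7 [0111]: (1 XOR 1) -> 0
  row 8 [1000]: (0 XOR 0) -> 0
  row 9 [1001]: (0 XOR 0) -> 0
  row 10 [1010]: (1 XOR 0) -> 1
  row 11 [1011]: (1 XOR 0) -> 1
  row 12 [1100]: (0 XOR 1) -> 1
  row 13 [1101]: (0 XOR 1) -> 1
  row 14 [1110]: (1 XOR 1) -> 0
  row 15 [1111]: (1 XOR 1) -> 0
Full result column, 4 rows per line (P1,P2 fixed per line; P3,P4 runs 00..11 left to right):
  rows 0-3 [P1,P2=00]: 0011  = hex 3
  rows 4-7 [P1,P2=01]: 1100  = hex C
  rows 8-11 [P1,P2=10]: 0011  = hex 3
  rows 12-15 [P1,P2=11]: 1100  = hex C
Output column (row 0 .. row 15) = 0011110000111100
Output column grouped in 4s = 0011 1100 0011 1100 = 0x3C3C
Convert to decimal digit by digit (value = value*16 + digit):
  3 -> 3
  3*16 + 12 (C) = 60
  60*16 + 3 = 963
  963*16 + 12 (C) = 15420
Decimal = 15420

15420


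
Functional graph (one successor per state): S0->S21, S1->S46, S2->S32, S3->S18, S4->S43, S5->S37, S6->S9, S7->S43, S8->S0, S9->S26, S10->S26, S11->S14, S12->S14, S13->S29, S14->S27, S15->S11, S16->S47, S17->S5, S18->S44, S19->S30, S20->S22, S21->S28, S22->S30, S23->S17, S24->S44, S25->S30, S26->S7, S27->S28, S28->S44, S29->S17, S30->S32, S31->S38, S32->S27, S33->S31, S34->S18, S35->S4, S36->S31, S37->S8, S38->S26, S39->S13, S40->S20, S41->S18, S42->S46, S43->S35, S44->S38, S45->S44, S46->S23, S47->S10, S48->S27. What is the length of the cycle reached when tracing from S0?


Trace from S0 until a state repeats:
  S0 -> S21 -> S28 -> S44 -> S38 -> S26 -> S7 -> S43 -> S35 -> S4 -> S43
S43 first seen at step 7, revisited at step 10.
Cycle length = 10 - 7 = 3

3


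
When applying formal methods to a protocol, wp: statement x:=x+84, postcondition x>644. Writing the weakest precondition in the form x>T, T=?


Formula: wp(x:=E, P) = P[E/x] (substitute E for x in postcondition)
Step 1: Postcondition: x>644
Step 2: Substitute x+84 for x: x+84>644
Step 3: Solve for x: x > 644-84 = 560

560


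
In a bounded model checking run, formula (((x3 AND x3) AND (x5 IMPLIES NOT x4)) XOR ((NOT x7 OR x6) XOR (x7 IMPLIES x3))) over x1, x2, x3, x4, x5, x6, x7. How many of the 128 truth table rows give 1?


Formula: (((x3 AND x3) AND (x5 IMPLIES NOT x4)) XOR ((NOT x7 OR x6) XOR (x7 IMPLIES x3))) over 7 vars (128 rows)
Evaluate each row (x1, x2, x3, x4, x5, x6, x7 as bits, MSB first):
  row 0 [0000000]: (((0 AND 0) AND (0 IMPLIES NOT 0)) XOR ((NOT 0 OR 0) XOR (0 IMPLIES 0))) -> 0
  row 1 [0000001]: (((0 AND 0) AND (0 IMPLIES NOT 0)) XOR ((NOT 1 OR 0) XOR (1 IMPLIES 0))) -> 0
  row 2 [0000010]: (((0 AND 0) AND (0 IMPLIES NOT 0)) XOR ((NOT 0 OR 1) XOR (0 IMPLIES 0))) -> 0
  row 3 [0000011]: (((0 AND 0) AND (0 IMPLIES NOT 0)) XOR ((NOT 1 OR 1) XOR (1 IMPLIES 0))) -> 1
  row 4 [0000100]: (((0 AND 0) AND (1 IMPLIES NOT 0)) XOR ((NOT 0 OR 0) XOR (0 IMPLIES 0))) -> 0
  (every remaining row is evaluated the same way; all 128 results are listed next)
Full result column, 8 rows per line (x1,x2,x3,x4 fixed per line; x5,x6,x7 runs 000..111 left to right):
  rows 0-7 [x1,x2,x3,x4=0000]: 00010001  (ones: 2)
  rows 8-15 [x1,x2,x3,x4=0001]: 00010001  (ones: 2)
  rows 16-23 [x1,x2,x3,x4=0010]: 10111011  (ones: 6)
  rows 24-31 [x1,x2,x3,x4=0011]: 10110100  (ones: 4)
  rows 32-39 [x1,x2,x3,x4=0100]: 00010001  (ones: 2)
  rows 40-47 [x1,x2,x3,x4=0101]: 00010001  (ones: 2)
  rows 48-55 [x1,x2,x3,x4=0110]: 10111011  (ones: 6)
  rows 56-63 [x1,x2,x3,x4=0111]: 10110100  (ones: 4)
  rows 64-71 [x1,x2,x3,x4=1000]: 00010001  (ones: 2)
  rows 72-79 [x1,x2,x3,x4=1001]: 00010001  (ones: 2)
  rows 80-87 [x1,x2,x3,x4=1010]: 10111011  (ones: 6)
  rows 88-95 [x1,x2,x3,x4=1011]: 10110100  (ones: 4)
  rows 96-103 [x1,x2,x3,x4=1100]: 00010001  (ones: 2)
  rows 104-111 [x1,x2,x3,x4=1101]: 00010001  (ones: 2)
  rows 112-119 [x1,x2,x3,x4=1110]: 10111011  (ones: 6)
  rows 120-127 [x1,x2,x3,x4=1111]: 10110100  (ones: 4)
Count of 1-rows = 2+2+6+4+2+2+6+4+2+2+6+4+2+2+6+4 = 56

56


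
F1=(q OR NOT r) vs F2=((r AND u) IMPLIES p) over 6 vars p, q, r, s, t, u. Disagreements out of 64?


F1 = (q OR NOT r)
F2 = ((r AND u) IMPLIES p)
Evaluate both on each of 64 rows (bits = p,q,r,s,t,u):
  row 0 [000000]: F1=1 F2=1 -> 0
  row 1 [000001]: F1=1 F2=1 -> 0
  row 2 [000010]: F1=1 F2=1 -> 0
  row 3 [000011]: F1=1 F2=1 -> 0
  row 4 [000100]: F1=1 F2=1 -> 0
  (every remaining row is evaluated the same way; all 64 results are listed next)
Full result column, 8 rows per line (p,q,r fixed per line; s,t,u runs 000..111 left to right):
  rows 0-7 [p,q,r=000]: 00000000  (ones: 0)
  rows 8-15 [p,q,r=001]: 10101010  (ones: 4)
  rows 16-23 [p,q,r=010]: 00000000  (ones: 0)
  rows 24-31 [p,q,r=011]: 01010101  (ones: 4)
  rows 32-39 [p,q,r=100]: 00000000  (ones: 0)
  rows 40-47 [p,q,r=101]: 11111111  (ones: 8)
  rows 48-55 [p,q,r=110]: 00000000  (ones: 0)
  rows 56-63 [p,q,r=111]: 00000000  (ones: 0)
Disagreements = 0+4+0+4+0+8+0+0 = 16

16


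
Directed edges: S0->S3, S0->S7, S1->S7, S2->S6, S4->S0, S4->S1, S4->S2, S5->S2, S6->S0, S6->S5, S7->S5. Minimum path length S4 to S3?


BFS layer-by-layer from S4:
  dist 0: {S4}
  dist 1: {S0, S1, S2}
  dist 2: {S3, S6, S7}
  -> S3 reached at distance 2
Shortest path length = 2

2


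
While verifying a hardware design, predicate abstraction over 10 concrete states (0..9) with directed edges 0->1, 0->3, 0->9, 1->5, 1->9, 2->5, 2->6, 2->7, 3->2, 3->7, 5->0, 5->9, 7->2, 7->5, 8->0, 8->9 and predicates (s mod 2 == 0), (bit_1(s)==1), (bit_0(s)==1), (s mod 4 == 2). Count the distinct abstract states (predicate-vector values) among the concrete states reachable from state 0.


BFS from 0:
Concrete reachable: {0, 1, 2, 3, 5, 6, 7, 9}
Abstract via predicates (s mod 2 == 0), (bit_1(s)==1), (bit_0(s)==1), (s mod 4 == 2):
  (0,0,1,0) <- {1, 5, 9}
  (0,1,1,0) <- {3, 7}
  (1,0,0,0) <- {0}
  (1,1,0,1) <- {2, 6}
Distinct abstract states = 4

4


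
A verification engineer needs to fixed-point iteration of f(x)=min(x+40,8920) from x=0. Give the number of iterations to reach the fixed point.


Step 1: x=0, cap=8920, increment=40
Step 2: x grows by 40 each step until capped at 8920; fixed point is x=8920
Step 3: iterations = ceil(8920/40) = 223

223


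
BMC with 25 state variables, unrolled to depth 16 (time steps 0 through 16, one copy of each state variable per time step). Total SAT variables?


BMC unrolls to depth k, creating one copy of each state var for steps 0..k.
Step count = 16 + 1 = 17 (steps 0 through 16)
Vars per step = 25
Total = 25 * 17 = 425

425


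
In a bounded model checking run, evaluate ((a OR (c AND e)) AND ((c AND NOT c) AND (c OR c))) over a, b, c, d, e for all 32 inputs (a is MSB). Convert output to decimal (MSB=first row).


Formula: ((a OR (c AND e)) AND ((c AND NOT c) AND (c OR c))) over a, b, c, d, e (32 rows)
Evaluate each row (bits = a,b,c,d,e, MSB first):
  row 0 [00000]: ((0 OR (0 AND 0)) AND ((0 AND NOT 0) AND (0 OR 0))) -> 0
  row 1 [00001]: ((0 OR (0 AND 1)) AND ((0 AND NOT 0) AND (0 OR 0))) -> 0
  row 2 [00010]: ((0 OR (0 AND 0)) AND ((0 AND NOT 0) AND (0 OR 0))) -> 0
  row 3 [00011]: ((0 OR (0 AND 1)) AND ((0 AND NOT 0) AND (0 OR 0))) -> 0
  row 4 [00100]: ((0 OR (1 AND 0)) AND ((1 AND NOT 1) AND (1 OR 1))) -> 0
  row 5 [00101]: ((0 OR (1 AND 1)) AND ((1 AND NOT 1) AND (1 OR 1))) -> 0
  row 6 [00110]: ((0 OR (1 AND 0)) AND ((1 AND NOT 1) AND (1 OR 1))) -> 0
  row 7 [00111]: ((0 OR (1 AND 1)) AND ((1 AND NOT 1) AND (1 OR 1))) -> 0
  row 8 [01000]: ((0 OR (0 AND 0)) AND ((0 AND NOT 0) AND (0 OR 0))) -> 0
  row 9 [01001]: ((0 OR (0 AND 1)) AND ((0 AND NOT 0) AND (0 OR 0))) -> 0
  row 10 [01010]: ((0 OR (0 AND 0)) AND ((0 AND NOT 0) AND (0 OR 0))) -> 0
  row 11 [01011]: ((0 OR (0 AND 1)) AND ((0 AND NOT 0) AND (0 OR 0))) -> 0
  row 12 [01100]: ((0 OR (1 AND 0)) AND ((1 AND NOT 1) AND (1 OR 1))) -> 0
  row 13 [01101]: ((0 OR (1 AND 1)) AND ((1 AND NOT 1) AND (1 OR 1))) -> 0
  row 14 [01110]: ((0 OR (1 AND 0)) AND ((1 AND NOT 1) AND (1 OR 1))) -> 0
  row 15 [01111]: ((0 OR (1 AND 1)) AND ((1 AND NOT 1) AND (1 OR 1))) -> 0
  row 16 [10000]: ((1 OR (0 AND 0)) AND ((0 AND NOT 0) AND (0 OR 0))) -> 0
  row 17 [10001]: ((1 OR (0 AND 1)) AND ((0 AND NOT 0) AND (0 OR 0))) -> 0
  row 18 [10010]: ((1 OR (0 AND 0)) AND ((0 AND NOT 0) AND (0 OR 0))) -> 0
  row 19 [10011]: ((1 OR (0 AND 1)) AND ((0 AND NOT 0) AND (0 OR 0))) -> 0
  row 20 [10100]: ((1 OR (1 AND 0)) AND ((1 AND NOT 1) AND (1 OR 1))) -> 0
  row 21 [10101]: ((1 OR (1 AND 1)) AND ((1 AND NOT 1) AND (1 OR 1))) -> 0
  row 22 [10110]: ((1 OR (1 AND 0)) AND ((1 AND NOT 1) AND (1 OR 1))) -> 0
  row 23 [10111]: ((1 OR (1 AND 1)) AND ((1 AND NOT 1) AND (1 OR 1))) -> 0
  row 24 [11000]: ((1 OR (0 AND 0)) AND ((0 AND NOT 0) AND (0 OR 0))) -> 0
  row 25 [11001]: ((1 OR (0 AND 1)) AND ((0 AND NOT 0) AND (0 OR 0))) -> 0
  row 26 [11010]: ((1 OR (0 AND 0)) AND ((0 AND NOT 0) AND (0 OR 0))) -> 0
  row 27 [11011]: ((1 OR (0 AND 1)) AND ((0 AND NOT 0) AND (0 OR 0))) -> 0
  row 28 [11100]: ((1 OR (1 AND 0)) AND ((1 AND NOT 1) AND (1 OR 1))) -> 0
  row 29 [11101]: ((1 OR (1 AND 1)) AND ((1 AND NOT 1) AND (1 OR 1))) -> 0
  row 30 [11110]: ((1 OR (1 AND 0)) AND ((1 AND NOT 1) AND (1 OR 1))) -> 0
  row 31 [11111]: ((1 OR (1 AND 1)) AND ((1 AND NOT 1) AND (1 OR 1))) -> 0
Full result column, 4 rows per line (a,b,c fixed per line; d,e runs 00..11 left to right):
  rows 0-3 [a,b,c=000]: 0000  = hex 0
  rows 4-7 [a,b,c=001]: 0000  = hex 0
  rows 8-11 [a,b,c=010]: 0000  = hex 0
  rows 12-15 [a,b,c=011]: 0000  = hex 0
  rows 16-19 [a,b,c=100]: 0000  = hex 0
  rows 20-23 [a,b,c=101]: 0000  = hex 0
  rows 24-27 [a,b,c=110]: 0000  = hex 0
  rows 28-31 [a,b,c=111]: 0000  = hex 0
Output column (row 0 .. row 31) = 00000000000000000000000000000000
Output column grouped in 4s = 0000 0000 0000 0000 0000 0000 0000 0000 = 0x00000000
Convert to decimal digit by digit (value = value*16 + digit):
  0 -> 0
  0*16 + 0 = 0
  0*16 + 0 = 0
  0*16 + 0 = 0
  0*16 + 0 = 0
  0*16 + 0 = 0
  0*16 + 0 = 0
  0*16 + 0 = 0
Decimal = 0

0


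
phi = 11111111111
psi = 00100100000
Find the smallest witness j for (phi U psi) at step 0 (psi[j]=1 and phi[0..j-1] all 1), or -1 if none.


(phi U psi) at 0: need smallest j with psi[j]=1 and phi[i]=1 for all i in [0,j).
Scan from step 0:
  step 0: phi=1, psi=0 -> continue
  step 1: phi=1, psi=0 -> continue
  step 2: psi=1 and phi held for [0,2) -> witness found
Witness step = 2

2


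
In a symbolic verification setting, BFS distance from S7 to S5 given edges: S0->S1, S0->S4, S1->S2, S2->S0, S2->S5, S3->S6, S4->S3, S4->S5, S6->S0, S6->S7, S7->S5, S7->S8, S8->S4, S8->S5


BFS layer-by-layer from S7:
  dist 0: {S7}
  dist 1: {S5, S8}
  -> S5 reached at distance 1
Shortest path length = 1

1


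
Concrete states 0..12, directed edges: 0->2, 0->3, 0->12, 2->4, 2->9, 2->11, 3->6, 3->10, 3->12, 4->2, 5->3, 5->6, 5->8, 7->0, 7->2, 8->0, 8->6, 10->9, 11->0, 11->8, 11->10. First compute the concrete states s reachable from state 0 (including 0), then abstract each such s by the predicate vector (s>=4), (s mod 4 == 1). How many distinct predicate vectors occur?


BFS from 0:
Concrete reachable: {0, 2, 3, 4, 6, 8, 9, 10, 11, 12}
Abstract via predicates (s>=4), (s mod 4 == 1):
  (0,0) <- {0, 2, 3}
  (1,0) <- {4, 6, 8, 10, 11, 12}
  (1,1) <- {9}
Distinct abstract states = 3

3


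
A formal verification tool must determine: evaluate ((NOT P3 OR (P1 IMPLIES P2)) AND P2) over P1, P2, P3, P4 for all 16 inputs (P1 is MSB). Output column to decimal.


Formula: ((NOT P3 OR (P1 IMPLIES P2)) AND P2) over P1, P2, P3, P4 (16 rows)
Evaluate each row (bits = P1,P2,P3,P4, MSB first):
  row 0 [0000]: ((NOT 0 OR (0 IMPLIES 0)) AND 0) -> 0
  row 1 [0001]: ((NOT 0 OR (0 IMPLIES 0)) AND 0) -> 0
  row 2 [0010]: ((NOT 1 OR (0 IMPLIES 0)) AND 0) -> 0
  row 3 [0011]: ((NOT 1 OR (0 IMPLIES 0)) AND 0) -> 0
  row 4 [0100]: ((NOT 0 OR (0 IMPLIES 1)) AND 1) -> 1
  row 5 [0101]: ((NOT 0 OR (0 IMPLIES 1)) AND 1) -> 1
  row 6 [0110]: ((NOT 1 OR (0 IMPLIES 1)) AND 1) -> 1
  row 7 [0111]: ((NOT 1 OR (0 IMPLIES 1)) AND 1) -> 1
  row 8 [1000]: ((NOT 0 OR (1 IMPLIES 0)) AND 0) -> 0
  row 9 [1001]: ((NOT 0 OR (1 IMPLIES 0)) AND 0) -> 0
  row 10 [1010]: ((NOT 1 OR (1 IMPLIES 0)) AND 0) -> 0
  row 11 [1011]: ((NOT 1 OR (1 IMPLIES 0)) AND 0) -> 0
  row 12 [1100]: ((NOT 0 OR (1 IMPLIES 1)) AND 1) -> 1
  row 13 [1101]: ((NOT 0 OR (1 IMPLIES 1)) AND 1) -> 1
  row 14 [1110]: ((NOT 1 OR (1 IMPLIES 1)) AND 1) -> 1
  row 15 [1111]: ((NOT 1 OR (1 IMPLIES 1)) AND 1) -> 1
Full result column, 4 rows per line (P1,P2 fixed per line; P3,P4 runs 00..11 left to right):
  rows 0-3 [P1,P2=00]: 0000  = hex 0
  rows 4-7 [P1,P2=01]: 1111  = hex F
  rows 8-11 [P1,P2=10]: 0000  = hex 0
  rows 12-15 [P1,P2=11]: 1111  = hex F
Output column (row 0 .. row 15) = 0000111100001111
Output column grouped in 4s = 0000 1111 0000 1111 = 0x0F0F
Convert to decimal digit by digit (value = value*16 + digit):
  0 -> 0
  0*16 + 15 (F) = 15
  15*16 + 0 = 240
  240*16 + 15 (F) = 3855
Decimal = 3855

3855


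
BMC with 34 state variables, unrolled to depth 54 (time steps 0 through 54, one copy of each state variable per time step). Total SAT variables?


BMC unrolls to depth k, creating one copy of each state var for steps 0..k.
Step count = 54 + 1 = 55 (steps 0 through 54)
Vars per step = 34
Total = 34 * 55 = 1870

1870


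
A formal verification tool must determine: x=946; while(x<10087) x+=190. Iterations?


Step 1: x goes from 946 toward 10087 by 190; the body runs while x<10087, so iterations = ceil((bound-start)/step)
Step 2: Distance=9141
Step 3: ceil(9141/190)=49

49


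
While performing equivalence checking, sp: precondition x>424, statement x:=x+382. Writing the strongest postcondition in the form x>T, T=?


Formula: sp(P, x:=E) = exists old_x. (x = E[old_x/x]) AND P[old_x/x] (old_x is the value of x before the assignment; eliminate old_x by solving x = E[old_x/x] for old_x)
Step 1: Precondition P: x>424, i.e. old_x > 424
Step 2: Assignment gives x = old_x + 382, so old_x = x - 382
Step 3: Substitute into P: x - 382 > 424
Step 4: Simplify: x > 424+382 = 806

806


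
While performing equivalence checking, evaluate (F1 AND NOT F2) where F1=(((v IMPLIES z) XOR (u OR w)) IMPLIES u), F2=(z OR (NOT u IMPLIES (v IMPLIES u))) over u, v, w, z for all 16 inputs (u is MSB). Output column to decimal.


F1 = (((v IMPLIES z) XOR (u OR w)) IMPLIES u)
F2 = (z OR (NOT u IMPLIES (v IMPLIES u)))
Counterexample to F1=>F2 is where F1=1 and F2=0.
Evaluate each row (bits = u,v,w,z, MSB first):
  row 0 [0000]: F1=0 F2=1 -> F1&~F2 -> 0
  row 1 [0001]: F1=0 F2=1 -> F1&~F2 -> 0
  row 2 [0010]: F1=1 F2=1 -> F1&~F2 -> 0
  row 3 [0011]: F1=1 F2=1 -> F1&~F2 -> 0
  row 4 [0100]: F1=1 F2=0 -> F1&~F2 -> 1
  row 5 [0101]: F1=0 F2=1 -> F1&~F2 -> 0
  row 6 [0110]: F1=0 F2=0 -> F1&~F2 -> 0
  row 7 [0111]: F1=1 F2=1 -> F1&~F2 -> 0
  row 8 [1000]: F1=1 F2=1 -> F1&~F2 -> 0
  row 9 [1001]: F1=1 F2=1 -> F1&~F2 -> 0
  row 10 [1010]: F1=1 F2=1 -> F1&~F2 -> 0
  row 11 [1011]: F1=1 F2=1 -> F1&~F2 -> 0
  row 12 [1100]: F1=1 F2=1 -> F1&~F2 -> 0
  row 13 [1101]: F1=1 F2=1 -> F1&~F2 -> 0
  row 14 [1110]: F1=1 F2=1 -> F1&~F2 -> 0
  row 15 [1111]: F1=1 F2=1 -> F1&~F2 -> 0
Full result column, 4 rows per line (u,v fixed per line; w,z runs 00..11 left to right):
  rows 0-3 [u,v=00]: 0000  = hex 0
  rows 4-7 [u,v=01]: 1000  = hex 8
  rows 8-11 [u,v=10]: 0000  = hex 0
  rows 12-15 [u,v=11]: 0000  = hex 0
Counterexample vector (row 0 .. row 15) = 0000100000000000
Output column grouped in 4s = 0000 1000 0000 0000 = 0x0800
Convert to decimal digit by digit (value = value*16 + digit):
  0 -> 0
  0*16 + 8 = 8
  8*16 + 0 = 128
  128*16 + 0 = 2048
Decimal = 2048

2048


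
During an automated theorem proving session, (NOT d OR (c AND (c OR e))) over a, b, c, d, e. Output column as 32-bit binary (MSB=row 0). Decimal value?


Formula: (NOT d OR (c AND (c OR e))) over a, b, c, d, e (32 rows)
Evaluate each row (bits = a,b,c,d,e, MSB first):
  row 0 [00000]: (NOT 0 OR (0 AND (0 OR 0))) -> 1
  row 1 [00001]: (NOT 0 OR (0 AND (0 OR 1))) -> 1
  row 2 [00010]: (NOT 1 OR (0 AND (0 OR 0))) -> 0
  row 3 [00011]: (NOT 1 OR (0 AND (0 OR 1))) -> 0
  row 4 [00100]: (NOT 0 OR (1 AND (1 OR 0))) -> 1
  row 5 [00101]: (NOT 0 OR (1 AND (1 OR 1))) -> 1
  row 6 [00110]: (NOT 1 OR (1 AND (1 OR 0))) -> 1
  row 7 [00111]: (NOT 1 OR (1 AND (1 OR 1))) -> 1
  row 8 [01000]: (NOT 0 OR (0 AND (0 OR 0))) -> 1
  row 9 [01001]: (NOT 0 OR (0 AND (0 OR 1))) -> 1
  row 10 [01010]: (NOT 1 OR (0 AND (0 OR 0))) -> 0
  row 11 [01011]: (NOT 1 OR (0 AND (0 OR 1))) -> 0
  row 12 [01100]: (NOT 0 OR (1 AND (1 OR 0))) -> 1
  row 13 [01101]: (NOT 0 OR (1 AND (1 OR 1))) -> 1
  row 14 [01110]: (NOT 1 OR (1 AND (1 OR 0))) -> 1
  row 15 [01111]: (NOT 1 OR (1 AND (1 OR 1))) -> 1
  row 16 [10000]: (NOT 0 OR (0 AND (0 OR 0))) -> 1
  row 17 [10001]: (NOT 0 OR (0 AND (0 OR 1))) -> 1
  row 18 [10010]: (NOT 1 OR (0 AND (0 OR 0))) -> 0
  row 19 [10011]: (NOT 1 OR (0 AND (0 OR 1))) -> 0
  row 20 [10100]: (NOT 0 OR (1 AND (1 OR 0))) -> 1
  row 21 [10101]: (NOT 0 OR (1 AND (1 OR 1))) -> 1
  row 22 [10110]: (NOT 1 OR (1 AND (1 OR 0))) -> 1
  row 23 [10111]: (NOT 1 OR (1 AND (1 OR 1))) -> 1
  row 24 [11000]: (NOT 0 OR (0 AND (0 OR 0))) -> 1
  row 25 [11001]: (NOT 0 OR (0 AND (0 OR 1))) -> 1
  row 26 [11010]: (NOT 1 OR (0 AND (0 OR 0))) -> 0
  row 27 [11011]: (NOT 1 OR (0 AND (0 OR 1))) -> 0
  row 28 [11100]: (NOT 0 OR (1 AND (1 OR 0))) -> 1
  row 29 [11101]: (NOT 0 OR (1 AND (1 OR 1))) -> 1
  row 30 [11110]: (NOT 1 OR (1 AND (1 OR 0))) -> 1
  row 31 [11111]: (NOT 1 OR (1 AND (1 OR 1))) -> 1
Full result column, 4 rows per line (a,b,c fixed per line; d,e runs 00..11 left to right):
  rows 0-3 [a,b,c=000]: 1100  = hex C
  rows 4-7 [a,b,c=001]: 1111  = hex F
  rows 8-11 [a,b,c=010]: 1100  = hex C
  rows 12-15 [a,b,c=011]: 1111  = hex F
  rows 16-19 [a,b,c=100]: 1100  = hex C
  rows 20-23 [a,b,c=101]: 1111  = hex F
  rows 24-27 [a,b,c=110]: 1100  = hex C
  rows 28-31 [a,b,c=111]: 1111  = hex F
Output column (row 0 .. row 31) = 11001111110011111100111111001111
Output column grouped in 4s = 1100 1111 1100 1111 1100 1111 1100 1111 = 0xCFCFCFCF
Convert to decimal digit by digit (value = value*16 + digit):
  C -> 12
  12*16 + 15 (F) = 207
  207*16 + 12 (C) = 3324
  3324*16 + 15 (F) = 53199
  53199*16 + 12 (C) = 851196
  851196*16 + 15 (F) = 13619151
  13619151*16 + 12 (C) = 217906428
  217906428*16 + 15 (F) = 3486502863
Decimal = 3486502863

3486502863


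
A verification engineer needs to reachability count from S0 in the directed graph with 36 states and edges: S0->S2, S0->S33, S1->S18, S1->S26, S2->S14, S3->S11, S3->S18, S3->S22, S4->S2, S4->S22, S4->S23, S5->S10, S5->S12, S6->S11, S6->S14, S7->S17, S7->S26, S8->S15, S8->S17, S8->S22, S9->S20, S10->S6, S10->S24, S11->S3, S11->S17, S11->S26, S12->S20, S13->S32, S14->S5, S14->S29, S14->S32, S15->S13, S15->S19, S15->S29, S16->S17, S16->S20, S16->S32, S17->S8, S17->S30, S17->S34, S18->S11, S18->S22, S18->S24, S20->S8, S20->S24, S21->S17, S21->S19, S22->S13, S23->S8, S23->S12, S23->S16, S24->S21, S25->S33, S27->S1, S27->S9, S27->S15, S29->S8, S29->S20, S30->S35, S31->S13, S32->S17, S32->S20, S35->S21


BFS from S0:
  layer 0: {S0}
  layer 1: {S2, S33}
  layer 2: {S14}
  layer 3: {S5, S29, S32}
  layer 4: {S8, S10, S12, S17, S20}
  layer 5: {S6, S15, S22, S24, S30, S34}
  layer 6: {S11, S13, S19, S21, S35}
  layer 7: {S3, S26}
  layer 8: {S18}
Reachable set: {S0, S2, S3, S5, S6, S8, S10, S11, S12, S13, S14, S15, S17, S18, S19, S20, S21, S22, S24, S26, S29, S30, S32, S33, S34, S35}
Count = 26

26
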